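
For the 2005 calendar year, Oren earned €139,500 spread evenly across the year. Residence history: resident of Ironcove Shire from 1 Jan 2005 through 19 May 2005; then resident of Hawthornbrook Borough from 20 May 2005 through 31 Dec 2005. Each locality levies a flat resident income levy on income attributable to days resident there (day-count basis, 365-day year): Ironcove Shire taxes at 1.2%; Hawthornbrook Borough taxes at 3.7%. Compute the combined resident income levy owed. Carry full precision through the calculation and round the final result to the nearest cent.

€3,833.38

Ironcove Shire, 1 Jan – 19 May 2005: 139 days → €139,500 × 1.2% × 139/365 = €637.4959
Hawthornbrook Borough, 20 May – 31 Dec 2005: 226 days → €139,500 × 3.7% × 226/365 = €3,195.8877
Total = €3,833.3836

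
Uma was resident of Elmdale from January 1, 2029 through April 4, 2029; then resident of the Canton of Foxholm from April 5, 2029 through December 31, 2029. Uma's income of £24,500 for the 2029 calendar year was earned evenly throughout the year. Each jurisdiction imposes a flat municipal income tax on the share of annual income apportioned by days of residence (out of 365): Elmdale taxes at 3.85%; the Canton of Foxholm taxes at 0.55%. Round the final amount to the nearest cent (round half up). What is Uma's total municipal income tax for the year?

Elmdale, January 1 – April 4, 2029: 94 days → £24,500 × 3.85% × 94/365 = £242.9192
The Canton of Foxholm, April 5 – December 31, 2029: 271 days → £24,500 × 0.55% × 271/365 = £100.0473
Total = £342.9664

£342.97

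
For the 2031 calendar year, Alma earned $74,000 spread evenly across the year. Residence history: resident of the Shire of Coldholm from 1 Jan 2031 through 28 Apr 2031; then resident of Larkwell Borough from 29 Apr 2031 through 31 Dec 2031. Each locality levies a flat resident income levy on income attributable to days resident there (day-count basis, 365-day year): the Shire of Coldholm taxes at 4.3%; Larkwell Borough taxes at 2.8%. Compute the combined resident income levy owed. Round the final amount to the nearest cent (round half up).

The Shire of Coldholm, 1 Jan – 28 Apr 2031: 118 days → $74,000 × 4.3% × 118/365 = $1,028.7014
Larkwell Borough, 29 Apr – 31 Dec 2031: 247 days → $74,000 × 2.8% × 247/365 = $1,402.1479
Total = $2,430.8493

$2,430.85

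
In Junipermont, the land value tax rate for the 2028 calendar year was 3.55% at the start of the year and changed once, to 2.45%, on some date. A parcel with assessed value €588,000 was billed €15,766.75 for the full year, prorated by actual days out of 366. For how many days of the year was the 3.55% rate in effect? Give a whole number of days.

77 days

Let d = days at the first rate; then 366 − d days at the second rate.
€588,000 × [3.55%·d + 2.45%·(366−d)] / 366 = €15,766.75
Solving gives d = 77, so the new rate took effect on 18 March 2028.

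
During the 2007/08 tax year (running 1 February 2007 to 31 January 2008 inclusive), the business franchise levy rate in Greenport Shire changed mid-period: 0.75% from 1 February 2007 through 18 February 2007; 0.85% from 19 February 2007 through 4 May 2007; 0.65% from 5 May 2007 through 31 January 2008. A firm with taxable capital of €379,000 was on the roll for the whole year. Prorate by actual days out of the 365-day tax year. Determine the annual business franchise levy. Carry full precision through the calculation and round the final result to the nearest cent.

1 February – 18 February 2007: 18 days at 0.75% → €379,000 × 0.75% × 18/365 = €140.1781
19 February – 4 May 2007: 75 days at 0.85% → €379,000 × 0.85% × 75/365 = €661.9521
5 May 2007 – 31 January 2008: 272 days at 0.65% → €379,000 × 0.65% × 272/365 = €1,835.8137
Total = €2,637.9438

€2,637.94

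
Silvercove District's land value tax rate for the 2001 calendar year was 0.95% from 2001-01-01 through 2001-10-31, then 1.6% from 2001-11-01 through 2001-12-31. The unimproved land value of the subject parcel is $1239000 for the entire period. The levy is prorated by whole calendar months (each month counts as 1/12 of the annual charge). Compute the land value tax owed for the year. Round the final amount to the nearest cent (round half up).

2001-01-01 to 2001-10-31: 10 months at 0.95% → $1239000 × 0.95% × 10/12 = $9808.7500
2001-11-01 to 2001-12-31: 2 months at 1.6% → $1239000 × 1.6% × 2/12 = $3304.0000
Total = $13112.7500

$13112.75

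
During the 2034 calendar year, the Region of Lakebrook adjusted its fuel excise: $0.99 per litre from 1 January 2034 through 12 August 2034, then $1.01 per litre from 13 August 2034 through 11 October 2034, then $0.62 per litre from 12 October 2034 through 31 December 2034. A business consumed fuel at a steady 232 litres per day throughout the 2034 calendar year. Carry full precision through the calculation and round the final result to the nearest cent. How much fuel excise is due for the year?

$77158.56

1 January – 12 August 2034: 224 days × 232 litres/day = 51,968 litres at $0.99/litre → $51448.32
13 August – 11 October 2034: 60 days × 232 litres/day = 13,920 litres at $1.01/litre → $14059.20
12 October – 31 December 2034: 81 days × 232 litres/day = 18,792 litres at $0.62/litre → $11651.04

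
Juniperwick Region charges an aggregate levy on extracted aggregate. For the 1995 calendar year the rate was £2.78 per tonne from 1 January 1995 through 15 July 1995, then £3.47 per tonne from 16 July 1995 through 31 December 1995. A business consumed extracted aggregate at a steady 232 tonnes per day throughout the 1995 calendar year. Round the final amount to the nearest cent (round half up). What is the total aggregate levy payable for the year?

1 January – 15 July 1995: 196 days × 232 tonnes/day = 45,472 tonnes at £2.78/tonne → £126,412.16
16 July – 31 December 1995: 169 days × 232 tonnes/day = 39,208 tonnes at £3.47/tonne → £136,051.76

£262,463.92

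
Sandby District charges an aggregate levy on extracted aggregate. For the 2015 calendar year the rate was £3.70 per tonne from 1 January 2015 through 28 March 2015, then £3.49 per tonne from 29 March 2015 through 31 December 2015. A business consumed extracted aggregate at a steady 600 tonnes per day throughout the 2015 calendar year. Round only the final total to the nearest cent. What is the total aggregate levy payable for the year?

1 January – 28 March 2015: 87 days × 600 tonnes/day = 52,200 tonnes at £3.70/tonne → £193,140.00
29 March – 31 December 2015: 278 days × 600 tonnes/day = 166,800 tonnes at £3.49/tonne → £582,132.00

£775,272.00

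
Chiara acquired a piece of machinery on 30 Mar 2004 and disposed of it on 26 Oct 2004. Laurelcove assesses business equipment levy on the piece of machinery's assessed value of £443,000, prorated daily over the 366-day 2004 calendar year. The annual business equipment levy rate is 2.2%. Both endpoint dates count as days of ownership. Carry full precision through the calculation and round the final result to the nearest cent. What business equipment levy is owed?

Days held (30 Mar – 26 Oct 2004): 211 out of 366
Tax = £443,000 × 2.2% × 211/366 = £5,618.5956

£5,618.60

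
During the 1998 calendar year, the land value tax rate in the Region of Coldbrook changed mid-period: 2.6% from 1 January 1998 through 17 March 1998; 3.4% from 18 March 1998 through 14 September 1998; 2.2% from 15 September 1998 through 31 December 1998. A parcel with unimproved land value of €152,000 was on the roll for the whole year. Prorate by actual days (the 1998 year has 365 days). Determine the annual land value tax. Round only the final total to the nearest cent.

1 January – 17 March 1998: 76 days at 2.6% → €152,000 × 2.6% × 76/365 = €822.8822
18 March – 14 September 1998: 181 days at 3.4% → €152,000 × 3.4% × 181/365 = €2,562.7616
15 September – 31 December 1998: 108 days at 2.2% → €152,000 × 2.2% × 108/365 = €989.4575
Total = €4,375.1014

€4,375.10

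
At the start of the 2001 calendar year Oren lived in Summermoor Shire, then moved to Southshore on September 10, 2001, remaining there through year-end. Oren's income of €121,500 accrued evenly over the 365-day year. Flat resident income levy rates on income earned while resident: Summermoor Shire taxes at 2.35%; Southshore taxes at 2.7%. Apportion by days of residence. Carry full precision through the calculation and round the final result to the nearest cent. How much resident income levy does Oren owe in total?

Summermoor Shire, January 1 – September 9, 2001: 252 days → €121,500 × 2.35% × 252/365 = €1,971.2959
Southshore, September 10 – December 31, 2001: 113 days → €121,500 × 2.7% × 113/365 = €1,015.6068
Total = €2,986.9027

€2,986.90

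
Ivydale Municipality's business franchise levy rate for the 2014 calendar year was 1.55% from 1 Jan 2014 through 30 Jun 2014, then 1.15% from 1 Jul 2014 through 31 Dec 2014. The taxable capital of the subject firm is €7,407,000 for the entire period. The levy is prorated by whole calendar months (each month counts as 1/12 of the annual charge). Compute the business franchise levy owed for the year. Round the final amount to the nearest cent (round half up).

1 Jan – 30 Jun 2014: 6 months at 1.55% → €7,407,000 × 1.55% × 6/12 = €57,404.2500
1 Jul – 31 Dec 2014: 6 months at 1.15% → €7,407,000 × 1.15% × 6/12 = €42,590.2500
Total = €99,994.5000

€99,994.50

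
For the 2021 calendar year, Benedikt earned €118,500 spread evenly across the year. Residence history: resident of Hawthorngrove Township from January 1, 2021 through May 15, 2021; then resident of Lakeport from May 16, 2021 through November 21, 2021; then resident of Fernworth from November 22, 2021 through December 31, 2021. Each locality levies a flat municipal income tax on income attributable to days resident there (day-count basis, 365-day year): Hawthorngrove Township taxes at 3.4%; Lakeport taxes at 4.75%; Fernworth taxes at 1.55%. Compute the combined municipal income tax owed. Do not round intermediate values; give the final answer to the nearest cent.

€4,621.50

Hawthorngrove Township, January 1 – May 15, 2021: 135 days → €118,500 × 3.4% × 135/365 = €1,490.1781
Lakeport, May 16 – November 21, 2021: 190 days → €118,500 × 4.75% × 190/365 = €2,930.0342
Fernworth, November 22 – December 31, 2021: 40 days → €118,500 × 1.55% × 40/365 = €201.2877
Total = €4,621.5000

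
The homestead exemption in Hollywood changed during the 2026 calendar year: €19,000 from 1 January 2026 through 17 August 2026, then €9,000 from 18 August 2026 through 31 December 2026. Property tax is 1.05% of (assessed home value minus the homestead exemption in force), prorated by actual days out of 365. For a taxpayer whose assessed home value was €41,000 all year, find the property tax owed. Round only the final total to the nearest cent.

1 January – 17 August 2026: 229 days, exemption €19,000 → (€41,000 − €19,000) × 1.05% × 229/365 = €144.9288
18 August – 31 December 2026: 136 days, exemption €9,000 → (€41,000 − €9,000) × 1.05% × 136/365 = €125.1945
Total = €270.1233

€270.12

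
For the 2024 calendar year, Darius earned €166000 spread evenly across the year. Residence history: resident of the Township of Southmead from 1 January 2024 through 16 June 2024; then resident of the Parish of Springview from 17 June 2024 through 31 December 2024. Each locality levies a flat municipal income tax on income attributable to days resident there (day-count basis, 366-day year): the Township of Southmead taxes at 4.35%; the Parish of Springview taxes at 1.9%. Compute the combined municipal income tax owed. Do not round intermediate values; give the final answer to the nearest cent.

€5020.82

The Township of Southmead, 1 January – 16 June 2024: 168 days → €166000 × 4.35% × 168/366 = €3314.5574
The Parish of Springview, 17 June – 31 December 2024: 198 days → €166000 × 1.9% × 198/366 = €1706.2623
Total = €5020.8197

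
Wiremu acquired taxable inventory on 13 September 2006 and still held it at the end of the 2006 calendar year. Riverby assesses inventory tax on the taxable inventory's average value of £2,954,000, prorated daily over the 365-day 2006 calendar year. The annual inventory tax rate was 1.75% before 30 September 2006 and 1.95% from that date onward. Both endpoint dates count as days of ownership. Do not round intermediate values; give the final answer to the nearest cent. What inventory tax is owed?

£17,084.64

13 September – 29 September 2006: 17 days at 1.75% → £2,954,000 × 1.75% × 17/365 = £2,407.7123
30 September – 31 December 2006: 93 days at 1.95% → £2,954,000 × 1.95% × 93/365 = £14,676.9288
Total = £17,084.6411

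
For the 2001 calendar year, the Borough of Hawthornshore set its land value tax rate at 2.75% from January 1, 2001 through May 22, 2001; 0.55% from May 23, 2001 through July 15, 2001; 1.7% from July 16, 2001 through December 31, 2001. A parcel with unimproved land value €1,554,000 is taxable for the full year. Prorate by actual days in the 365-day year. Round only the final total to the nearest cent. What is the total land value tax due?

January 1 – May 22, 2001: 142 days at 2.75% → €1,554,000 × 2.75% × 142/365 = €16,625.6712
May 23 – July 15, 2001: 54 days at 0.55% → €1,554,000 × 0.55% × 54/365 = €1,264.4877
July 16 – December 31, 2001: 169 days at 1.7% → €1,554,000 × 1.7% × 169/365 = €12,231.8959
Total = €30,122.0548

€30,122.05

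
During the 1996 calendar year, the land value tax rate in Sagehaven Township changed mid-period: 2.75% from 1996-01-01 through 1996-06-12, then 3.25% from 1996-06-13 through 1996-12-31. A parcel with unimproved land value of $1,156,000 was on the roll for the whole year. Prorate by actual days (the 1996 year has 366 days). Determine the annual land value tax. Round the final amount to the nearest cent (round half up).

$34,980.05

1996-01-01 to 1996-06-12: 164 days at 2.75% → $1,156,000 × 2.75% × 164/366 = $14,244.6995
1996-06-13 to 1996-12-31: 202 days at 3.25% → $1,156,000 × 3.25% × 202/366 = $20,735.3552
Total = $34,980.0546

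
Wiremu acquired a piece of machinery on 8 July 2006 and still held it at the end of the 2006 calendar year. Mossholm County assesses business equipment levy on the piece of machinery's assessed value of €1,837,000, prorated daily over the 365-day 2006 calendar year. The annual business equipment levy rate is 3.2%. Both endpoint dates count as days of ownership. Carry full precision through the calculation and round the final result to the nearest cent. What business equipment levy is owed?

€28,506.21

Days held (8 July – 31 December 2006): 177 out of 365
Tax = €1,837,000 × 3.2% × 177/365 = €28,506.2137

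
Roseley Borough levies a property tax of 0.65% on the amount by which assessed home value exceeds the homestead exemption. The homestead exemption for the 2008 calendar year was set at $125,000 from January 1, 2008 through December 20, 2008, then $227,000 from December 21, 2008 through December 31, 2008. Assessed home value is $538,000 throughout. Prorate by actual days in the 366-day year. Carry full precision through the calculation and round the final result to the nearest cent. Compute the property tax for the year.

$2,664.57

January 1 – December 20, 2008: 355 days, exemption $125,000 → ($538,000 − $125,000) × 0.65% × 355/366 = $2,603.8183
December 21 – December 31, 2008: 11 days, exemption $227,000 → ($538,000 − $227,000) × 0.65% × 11/366 = $60.7555
Total = $2,664.5738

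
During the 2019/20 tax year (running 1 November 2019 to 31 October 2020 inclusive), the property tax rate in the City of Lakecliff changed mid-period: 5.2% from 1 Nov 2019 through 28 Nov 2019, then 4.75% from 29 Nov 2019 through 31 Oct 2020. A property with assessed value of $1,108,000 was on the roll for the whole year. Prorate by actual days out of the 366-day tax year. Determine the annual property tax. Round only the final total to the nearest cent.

1 Nov – 28 Nov 2019: 28 days at 5.2% → $1,108,000 × 5.2% × 28/366 = $4,407.7814
29 Nov 2019 – 31 Oct 2020: 338 days at 4.75% → $1,108,000 × 4.75% × 338/366 = $48,603.6612
Total = $53,011.4426

$53,011.44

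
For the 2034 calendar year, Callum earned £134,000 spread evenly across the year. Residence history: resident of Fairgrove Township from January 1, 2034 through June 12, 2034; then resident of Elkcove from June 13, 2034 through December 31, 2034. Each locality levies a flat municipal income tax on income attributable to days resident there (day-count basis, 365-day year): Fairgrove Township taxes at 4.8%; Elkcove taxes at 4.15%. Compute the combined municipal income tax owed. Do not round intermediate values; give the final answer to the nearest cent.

Fairgrove Township, January 1 – June 12, 2034: 163 days → £134,000 × 4.8% × 163/365 = £2,872.3726
Elkcove, June 13 – December 31, 2034: 202 days → £134,000 × 4.15% × 202/365 = £3,077.5945
Total = £5,949.9671

£5,949.97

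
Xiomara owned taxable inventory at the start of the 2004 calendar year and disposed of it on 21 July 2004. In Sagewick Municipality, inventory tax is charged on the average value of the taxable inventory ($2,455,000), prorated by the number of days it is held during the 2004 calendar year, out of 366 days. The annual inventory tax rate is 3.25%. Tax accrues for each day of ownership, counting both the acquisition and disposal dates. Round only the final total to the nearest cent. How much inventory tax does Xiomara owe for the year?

$44,253.72

Days held (1 January – 21 July 2004): 203 out of 366
Tax = $2,455,000 × 3.25% × 203/366 = $44,253.7227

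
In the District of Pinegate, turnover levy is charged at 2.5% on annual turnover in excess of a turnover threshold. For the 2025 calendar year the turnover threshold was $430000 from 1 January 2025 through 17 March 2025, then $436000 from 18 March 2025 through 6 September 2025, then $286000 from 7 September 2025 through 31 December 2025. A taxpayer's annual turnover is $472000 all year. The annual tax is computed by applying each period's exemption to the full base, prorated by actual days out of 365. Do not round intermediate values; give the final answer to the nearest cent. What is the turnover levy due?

$2123.01

1 January – 17 March 2025: 76 days, exemption $430000 → ($472000 − $430000) × 2.5% × 76/365 = $218.6301
18 March – 6 September 2025: 173 days, exemption $436000 → ($472000 − $436000) × 2.5% × 173/365 = $426.5753
7 September – 31 December 2025: 116 days, exemption $286000 → ($472000 − $286000) × 2.5% × 116/365 = $1477.8082
Total = $2123.0137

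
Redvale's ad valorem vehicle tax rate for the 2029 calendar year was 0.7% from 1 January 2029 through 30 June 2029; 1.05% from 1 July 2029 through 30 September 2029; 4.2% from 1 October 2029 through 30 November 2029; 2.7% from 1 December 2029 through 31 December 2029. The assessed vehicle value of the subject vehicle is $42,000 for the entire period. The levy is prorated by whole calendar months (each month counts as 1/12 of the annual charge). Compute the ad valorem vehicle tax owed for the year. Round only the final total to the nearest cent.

1 January – 30 June 2029: 6 months at 0.7% → $42,000 × 0.7% × 6/12 = $147.0000
1 July – 30 September 2029: 3 months at 1.05% → $42,000 × 1.05% × 3/12 = $110.2500
1 October – 30 November 2029: 2 months at 4.2% → $42,000 × 4.2% × 2/12 = $294.0000
1 December – 31 December 2029: 1 month at 2.7% → $42,000 × 2.7% × 1/12 = $94.5000
Total = $645.7500

$645.75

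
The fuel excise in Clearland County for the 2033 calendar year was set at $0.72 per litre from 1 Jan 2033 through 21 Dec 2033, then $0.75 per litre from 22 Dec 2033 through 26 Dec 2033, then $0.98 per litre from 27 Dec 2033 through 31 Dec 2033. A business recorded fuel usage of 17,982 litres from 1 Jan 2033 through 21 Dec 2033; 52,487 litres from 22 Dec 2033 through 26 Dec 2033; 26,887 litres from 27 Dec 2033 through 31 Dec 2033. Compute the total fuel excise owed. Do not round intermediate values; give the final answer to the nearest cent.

1 Jan – 21 Dec 2033: 17,982 litres at $0.72/litre → $12,947.04
22 Dec – 26 Dec 2033: 52,487 litres at $0.75/litre → $39,365.25
27 Dec – 31 Dec 2033: 26,887 litres at $0.98/litre → $26,349.26

$78,661.55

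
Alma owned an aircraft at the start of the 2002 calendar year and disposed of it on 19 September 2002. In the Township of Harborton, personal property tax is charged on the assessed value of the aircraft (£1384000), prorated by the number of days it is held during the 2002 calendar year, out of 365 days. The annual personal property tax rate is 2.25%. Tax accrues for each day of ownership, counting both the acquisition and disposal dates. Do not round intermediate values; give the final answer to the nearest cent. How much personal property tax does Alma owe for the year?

Days held (1 January – 19 September 2002): 262 out of 365
Tax = £1384000 × 2.25% × 262/365 = £22352.5479

£22352.55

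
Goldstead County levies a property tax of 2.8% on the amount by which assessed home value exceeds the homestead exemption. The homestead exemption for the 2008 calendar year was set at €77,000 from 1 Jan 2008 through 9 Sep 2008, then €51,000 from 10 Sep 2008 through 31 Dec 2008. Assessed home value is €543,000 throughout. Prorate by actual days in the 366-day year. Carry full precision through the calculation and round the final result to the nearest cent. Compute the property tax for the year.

1 Jan – 9 Sep 2008: 253 days, exemption €77,000 → (€543,000 − €77,000) × 2.8% × 253/366 = €9,019.5191
10 Sep – 31 Dec 2008: 113 days, exemption €51,000 → (€543,000 − €51,000) × 2.8% × 113/366 = €4,253.2459
Total = €13,272.7650

€13,272.77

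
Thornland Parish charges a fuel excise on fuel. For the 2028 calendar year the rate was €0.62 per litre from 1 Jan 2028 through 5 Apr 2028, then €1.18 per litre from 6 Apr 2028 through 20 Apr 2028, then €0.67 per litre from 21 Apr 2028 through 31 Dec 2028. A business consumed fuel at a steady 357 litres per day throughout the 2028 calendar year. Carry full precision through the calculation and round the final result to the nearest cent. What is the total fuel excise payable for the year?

€88,560.99

1 Jan – 5 Apr 2028: 96 days × 357 litres/day = 34,272 litres at €0.62/litre → €21,248.64
6 Apr – 20 Apr 2028: 15 days × 357 litres/day = 5,355 litres at €1.18/litre → €6,318.90
21 Apr – 31 Dec 2028: 255 days × 357 litres/day = 91,035 litres at €0.67/litre → €60,993.45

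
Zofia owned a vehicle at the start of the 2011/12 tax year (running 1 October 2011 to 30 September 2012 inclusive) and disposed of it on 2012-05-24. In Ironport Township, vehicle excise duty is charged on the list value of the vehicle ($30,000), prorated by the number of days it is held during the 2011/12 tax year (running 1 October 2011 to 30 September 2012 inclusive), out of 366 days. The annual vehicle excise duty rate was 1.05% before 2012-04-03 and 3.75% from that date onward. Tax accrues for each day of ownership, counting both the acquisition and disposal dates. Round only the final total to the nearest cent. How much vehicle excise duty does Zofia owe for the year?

$319.06

2011-10-01 to 2012-04-02: 185 days at 1.05% → $30,000 × 1.05% × 185/366 = $159.2213
2012-04-03 to 2012-05-24: 52 days at 3.75% → $30,000 × 3.75% × 52/366 = $159.8361
Total = $319.0574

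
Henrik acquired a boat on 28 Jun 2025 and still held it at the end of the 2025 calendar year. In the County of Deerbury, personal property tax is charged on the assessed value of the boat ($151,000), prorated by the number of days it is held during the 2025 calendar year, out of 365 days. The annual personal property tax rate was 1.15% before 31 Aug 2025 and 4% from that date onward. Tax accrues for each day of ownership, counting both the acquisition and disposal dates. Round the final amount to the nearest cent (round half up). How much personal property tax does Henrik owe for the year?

$2,339.88

28 Jun – 30 Aug 2025: 64 days at 1.15% → $151,000 × 1.15% × 64/365 = $304.4822
31 Aug – 31 Dec 2025: 123 days at 4% → $151,000 × 4% × 123/365 = $2,035.3973
Total = $2,339.8795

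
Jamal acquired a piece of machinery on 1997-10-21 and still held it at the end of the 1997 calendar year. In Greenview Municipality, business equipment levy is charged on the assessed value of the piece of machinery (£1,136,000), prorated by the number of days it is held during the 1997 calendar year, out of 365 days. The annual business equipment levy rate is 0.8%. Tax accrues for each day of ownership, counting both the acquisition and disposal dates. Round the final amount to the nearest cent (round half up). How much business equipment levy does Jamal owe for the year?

£1,792.70

Days held (1997-10-21 to 1997-12-31): 72 out of 365
Tax = £1,136,000 × 0.8% × 72/365 = £1,792.7014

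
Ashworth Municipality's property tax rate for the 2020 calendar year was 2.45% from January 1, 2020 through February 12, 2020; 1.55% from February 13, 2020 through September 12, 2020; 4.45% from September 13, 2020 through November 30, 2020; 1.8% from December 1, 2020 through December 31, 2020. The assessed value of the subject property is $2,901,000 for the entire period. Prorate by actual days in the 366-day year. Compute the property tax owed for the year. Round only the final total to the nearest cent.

January 1 – February 12, 2020: 43 days at 2.45% → $2,901,000 × 2.45% × 43/366 = $8,350.2828
February 13 – September 12, 2020: 213 days at 1.55% → $2,901,000 × 1.55% × 213/366 = $26,168.4467
September 13 – November 30, 2020: 79 days at 4.45% → $2,901,000 × 4.45% × 79/366 = $27,864.6598
December 1 – December 31, 2020: 31 days at 1.8% → $2,901,000 × 1.8% × 31/366 = $4,422.8361
Total = $66,806.2254

$66,806.23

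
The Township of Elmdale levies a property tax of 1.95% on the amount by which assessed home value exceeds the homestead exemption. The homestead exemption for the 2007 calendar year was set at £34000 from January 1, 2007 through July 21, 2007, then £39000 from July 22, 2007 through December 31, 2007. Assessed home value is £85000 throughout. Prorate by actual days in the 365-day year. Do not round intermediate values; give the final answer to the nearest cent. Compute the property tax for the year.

£950.96

January 1 – July 21, 2007: 202 days, exemption £34000 → (£85000 − £34000) × 1.95% × 202/365 = £550.3808
July 22 – December 31, 2007: 163 days, exemption £39000 → (£85000 − £39000) × 1.95% × 163/365 = £400.5781
Total = £950.9589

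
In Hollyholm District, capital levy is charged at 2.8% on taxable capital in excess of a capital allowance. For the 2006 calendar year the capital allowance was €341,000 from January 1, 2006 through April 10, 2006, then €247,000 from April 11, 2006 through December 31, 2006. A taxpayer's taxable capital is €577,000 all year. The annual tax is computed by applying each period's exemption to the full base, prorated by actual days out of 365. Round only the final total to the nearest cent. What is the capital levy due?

January 1 – April 10, 2006: 100 days, exemption €341,000 → (€577,000 − €341,000) × 2.8% × 100/365 = €1,810.4110
April 11 – December 31, 2006: 265 days, exemption €247,000 → (€577,000 − €247,000) × 2.8% × 265/365 = €6,708.4932
Total = €8,518.9041

€8,518.90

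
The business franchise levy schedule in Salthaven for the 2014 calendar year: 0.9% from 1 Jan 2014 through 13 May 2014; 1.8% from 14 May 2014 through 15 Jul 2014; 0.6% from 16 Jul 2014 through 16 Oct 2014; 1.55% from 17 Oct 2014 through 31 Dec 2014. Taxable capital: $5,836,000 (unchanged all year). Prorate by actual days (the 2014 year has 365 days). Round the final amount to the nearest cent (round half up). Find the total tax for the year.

1 Jan – 13 May 2014: 133 days at 0.9% → $5,836,000 × 0.9% × 133/365 = $19,138.8822
14 May – 15 Jul 2014: 63 days at 1.8% → $5,836,000 × 1.8% × 63/365 = $18,131.5726
16 Jul – 16 Oct 2014: 93 days at 0.6% → $5,836,000 × 0.6% × 93/365 = $8,921.8849
17 Oct – 31 Dec 2014: 76 days at 1.55% → $5,836,000 × 1.55% × 76/365 = $18,835.0904
Total = $65,027.4301

$65,027.43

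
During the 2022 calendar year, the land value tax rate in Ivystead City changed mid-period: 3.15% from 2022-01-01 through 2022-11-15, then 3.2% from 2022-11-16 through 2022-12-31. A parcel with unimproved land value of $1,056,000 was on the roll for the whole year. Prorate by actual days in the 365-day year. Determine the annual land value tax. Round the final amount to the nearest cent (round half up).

2022-01-01 to 2022-11-15: 319 days at 3.15% → $1,056,000 × 3.15% × 319/365 = $29,071.8247
2022-11-16 to 2022-12-31: 46 days at 3.2% → $1,056,000 × 3.2% × 46/365 = $4,258.7178
Total = $33,330.5425

$33,330.54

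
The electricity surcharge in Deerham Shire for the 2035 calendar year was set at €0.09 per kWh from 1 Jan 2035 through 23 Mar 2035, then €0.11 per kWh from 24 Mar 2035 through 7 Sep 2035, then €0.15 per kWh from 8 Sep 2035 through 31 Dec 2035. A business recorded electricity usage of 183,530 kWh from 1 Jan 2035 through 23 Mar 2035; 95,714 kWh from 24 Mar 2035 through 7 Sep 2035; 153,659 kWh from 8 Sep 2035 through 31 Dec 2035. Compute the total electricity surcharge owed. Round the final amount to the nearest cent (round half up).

1 Jan – 23 Mar 2035: 183,530 kWh at €0.09/kWh → €16517.70
24 Mar – 7 Sep 2035: 95,714 kWh at €0.11/kWh → €10528.54
8 Sep – 31 Dec 2035: 153,659 kWh at €0.15/kWh → €23048.85

€50095.09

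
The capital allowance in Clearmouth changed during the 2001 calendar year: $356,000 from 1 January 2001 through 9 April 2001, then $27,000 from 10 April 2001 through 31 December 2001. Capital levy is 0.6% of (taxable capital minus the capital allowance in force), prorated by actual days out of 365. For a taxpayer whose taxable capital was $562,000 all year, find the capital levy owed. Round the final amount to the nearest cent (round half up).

$2,674.59

1 January – 9 April 2001: 99 days, exemption $356,000 → ($562,000 − $356,000) × 0.6% × 99/365 = $335.2438
10 April – 31 December 2001: 266 days, exemption $27,000 → ($562,000 − $27,000) × 0.6% × 266/365 = $2,339.3425
Total = $2,674.5863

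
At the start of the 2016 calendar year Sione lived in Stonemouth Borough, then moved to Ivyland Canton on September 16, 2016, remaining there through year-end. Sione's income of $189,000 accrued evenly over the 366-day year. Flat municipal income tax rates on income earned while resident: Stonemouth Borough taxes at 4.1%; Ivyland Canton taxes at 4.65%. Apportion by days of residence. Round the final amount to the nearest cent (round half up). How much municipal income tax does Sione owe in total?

$8,052.90

Stonemouth Borough, January 1 – September 15, 2016: 259 days → $189,000 × 4.1% × 259/366 = $5,483.5820
Ivyland Canton, September 16 – December 31, 2016: 107 days → $189,000 × 4.65% × 107/366 = $2,569.3156
Total = $8,052.8975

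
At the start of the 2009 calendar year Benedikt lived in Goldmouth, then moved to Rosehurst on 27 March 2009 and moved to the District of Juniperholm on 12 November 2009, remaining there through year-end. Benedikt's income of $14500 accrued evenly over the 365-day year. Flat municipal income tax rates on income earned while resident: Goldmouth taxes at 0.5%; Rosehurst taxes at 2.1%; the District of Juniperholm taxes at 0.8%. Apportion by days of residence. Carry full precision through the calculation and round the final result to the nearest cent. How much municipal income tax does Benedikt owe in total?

$224.65

Goldmouth, 1 January – 26 March 2009: 85 days → $14500 × 0.5% × 85/365 = $16.8836
Rosehurst, 27 March – 11 November 2009: 230 days → $14500 × 2.1% × 230/365 = $191.8767
The District of Juniperholm, 12 November – 31 December 2009: 50 days → $14500 × 0.8% × 50/365 = $15.8904
Total = $224.6507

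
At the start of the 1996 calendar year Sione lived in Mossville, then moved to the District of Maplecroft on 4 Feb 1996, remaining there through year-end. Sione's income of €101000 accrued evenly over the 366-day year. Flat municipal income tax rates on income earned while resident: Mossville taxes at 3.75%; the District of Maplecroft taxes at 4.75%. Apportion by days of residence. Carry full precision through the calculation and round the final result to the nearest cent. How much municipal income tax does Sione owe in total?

Mossville, 1 Jan – 3 Feb 1996: 34 days → €101000 × 3.75% × 34/366 = €351.8443
The District of Maplecroft, 4 Feb – 31 Dec 1996: 332 days → €101000 × 4.75% × 332/366 = €4351.8306
Total = €4703.6749

€4703.67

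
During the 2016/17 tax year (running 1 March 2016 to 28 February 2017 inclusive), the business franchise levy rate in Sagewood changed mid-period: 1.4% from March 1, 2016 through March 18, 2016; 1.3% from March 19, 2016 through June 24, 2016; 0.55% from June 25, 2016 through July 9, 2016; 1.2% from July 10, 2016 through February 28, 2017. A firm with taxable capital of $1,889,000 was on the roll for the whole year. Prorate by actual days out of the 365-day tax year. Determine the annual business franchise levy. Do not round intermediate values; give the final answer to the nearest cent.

March 1 – March 18, 2016: 18 days at 1.4% → $1,889,000 × 1.4% × 18/365 = $1,304.1863
March 19 – June 24, 2016: 98 days at 1.3% → $1,889,000 × 1.3% × 98/365 = $6,593.3863
June 25 – July 9, 2016: 15 days at 0.55% → $1,889,000 × 0.55% × 15/365 = $426.9658
July 10, 2016 – February 28, 2017: 234 days at 1.2% → $1,889,000 × 1.2% × 234/365 = $14,532.3616
Total = $22,856.9000

$22,856.90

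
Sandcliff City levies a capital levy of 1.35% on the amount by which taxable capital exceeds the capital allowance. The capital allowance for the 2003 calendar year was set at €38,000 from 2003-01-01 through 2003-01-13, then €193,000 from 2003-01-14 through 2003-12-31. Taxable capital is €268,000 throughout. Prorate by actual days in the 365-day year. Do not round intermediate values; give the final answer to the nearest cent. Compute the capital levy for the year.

€1,087.03

2003-01-01 to 2003-01-13: 13 days, exemption €38,000 → (€268,000 − €38,000) × 1.35% × 13/365 = €110.5890
2003-01-14 to 2003-12-31: 352 days, exemption €193,000 → (€268,000 − €193,000) × 1.35% × 352/365 = €976.4384
Total = €1,087.0274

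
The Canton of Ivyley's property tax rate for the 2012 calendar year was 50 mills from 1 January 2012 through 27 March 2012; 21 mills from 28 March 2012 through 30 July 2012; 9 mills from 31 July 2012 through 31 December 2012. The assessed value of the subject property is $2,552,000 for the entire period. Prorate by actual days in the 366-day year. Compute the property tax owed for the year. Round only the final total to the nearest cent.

$58,298.56

1 January – 27 March 2012: 87 days at 50 mills → $2,552,000 × 5% × 87/366 = $30,331.1475
28 March – 30 July 2012: 125 days at 21 mills → $2,552,000 × 2.1% × 125/366 = $18,303.2787
31 July – 31 December 2012: 154 days at 9 mills → $2,552,000 × 0.9% × 154/366 = $9,664.1311
Total = $58,298.5574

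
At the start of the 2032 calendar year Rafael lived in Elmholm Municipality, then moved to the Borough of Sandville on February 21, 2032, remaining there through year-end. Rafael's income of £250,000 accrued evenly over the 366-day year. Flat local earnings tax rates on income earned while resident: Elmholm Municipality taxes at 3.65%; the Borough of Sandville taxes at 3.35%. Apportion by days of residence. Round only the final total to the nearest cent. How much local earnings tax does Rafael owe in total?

Elmholm Municipality, January 1 – February 20, 2032: 51 days → £250,000 × 3.65% × 51/366 = £1,271.5164
The Borough of Sandville, February 21 – December 31, 2032: 315 days → £250,000 × 3.35% × 315/366 = £7,207.9918
Total = £8,479.5082

£8,479.51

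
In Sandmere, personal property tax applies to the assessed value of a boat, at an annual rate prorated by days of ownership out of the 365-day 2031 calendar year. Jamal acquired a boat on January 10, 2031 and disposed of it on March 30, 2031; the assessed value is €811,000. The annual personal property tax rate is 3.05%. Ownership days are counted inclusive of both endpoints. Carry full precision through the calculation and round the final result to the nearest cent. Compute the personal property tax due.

€5,421.48

Days held (January 10 – March 30, 2031): 80 out of 365
Tax = €811,000 × 3.05% × 80/365 = €5,421.4795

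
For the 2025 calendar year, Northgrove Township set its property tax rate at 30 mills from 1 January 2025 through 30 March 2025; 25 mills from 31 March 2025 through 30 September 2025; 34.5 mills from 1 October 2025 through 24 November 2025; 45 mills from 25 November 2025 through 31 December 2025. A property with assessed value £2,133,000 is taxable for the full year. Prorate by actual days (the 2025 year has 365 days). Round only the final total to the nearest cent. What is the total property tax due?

1 January – 30 March 2025: 89 days at 30 mills → £2,133,000 × 3% × 89/365 = £15,603.0411
31 March – 30 September 2025: 184 days at 25 mills → £2,133,000 × 2.5% × 184/365 = £26,881.6438
1 October – 24 November 2025: 55 days at 34.5 mills → £2,133,000 × 3.45% × 55/365 = £11,088.6781
25 November – 31 December 2025: 37 days at 45 mills → £2,133,000 × 4.5% × 37/365 = £9,729.9863
Total = £63,303.3493

£63,303.35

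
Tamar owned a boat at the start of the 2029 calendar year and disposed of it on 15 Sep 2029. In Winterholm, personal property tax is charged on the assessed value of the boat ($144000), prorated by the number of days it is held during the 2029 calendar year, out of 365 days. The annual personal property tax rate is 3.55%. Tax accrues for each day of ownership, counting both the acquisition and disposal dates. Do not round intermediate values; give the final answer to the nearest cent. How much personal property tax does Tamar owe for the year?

Days held (1 Jan – 15 Sep 2029): 258 out of 365
Tax = $144000 × 3.55% × 258/365 = $3613.4137

$3613.41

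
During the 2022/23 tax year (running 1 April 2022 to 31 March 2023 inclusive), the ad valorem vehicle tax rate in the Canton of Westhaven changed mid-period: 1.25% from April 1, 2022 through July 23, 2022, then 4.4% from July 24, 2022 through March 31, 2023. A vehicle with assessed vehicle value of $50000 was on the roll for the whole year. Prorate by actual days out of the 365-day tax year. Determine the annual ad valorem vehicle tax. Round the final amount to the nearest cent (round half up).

April 1 – July 23, 2022: 114 days at 1.25% → $50000 × 1.25% × 114/365 = $195.2055
July 24, 2022 – March 31, 2023: 251 days at 4.4% → $50000 × 4.4% × 251/365 = $1512.8767
Total = $1708.0822

$1708.08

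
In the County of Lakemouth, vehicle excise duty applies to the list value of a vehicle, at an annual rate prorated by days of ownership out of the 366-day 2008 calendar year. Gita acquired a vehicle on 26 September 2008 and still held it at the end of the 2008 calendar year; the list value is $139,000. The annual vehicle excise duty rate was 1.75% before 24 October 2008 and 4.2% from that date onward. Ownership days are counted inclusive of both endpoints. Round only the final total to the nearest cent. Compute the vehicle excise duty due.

$1,286.70

26 September – 23 October 2008: 28 days at 1.75% → $139,000 × 1.75% × 28/366 = $186.0929
24 October – 31 December 2008: 69 days at 4.2% → $139,000 × 4.2% × 69/366 = $1,100.6066
Total = $1,286.6995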